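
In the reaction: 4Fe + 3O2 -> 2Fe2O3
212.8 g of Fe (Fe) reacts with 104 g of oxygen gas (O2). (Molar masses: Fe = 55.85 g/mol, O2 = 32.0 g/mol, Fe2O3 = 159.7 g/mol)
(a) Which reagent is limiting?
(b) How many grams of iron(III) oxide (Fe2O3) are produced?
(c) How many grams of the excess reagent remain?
(a) Fe, (b) 304.2 g, (c) 12.56 g

Moles of Fe = 212.8 g ÷ 55.85 g/mol = 3.81021 mol
Moles of O2 = 104 g ÷ 32.0 g/mol = 3.25 mol
Moles ÷ coefficient: Fe: 3.81021/4 = 0.9526, O2: 3.25/3 = 1.083
(a) Fe has the smaller value, so Fe is the limiting reagent.
(b) Moles of Fe2O3 = 3.81021 mol Fe × (2/4) = 1.9051 mol; mass = 1.9051 mol × 159.7 g/mol = 304.2 g
(c) O2 consumed = 3.81021 × (3/4) = 2.85765 mol; remaining = 3.25 − 2.85765 = 0.392346 mol; mass = 0.392346 mol × 32.0 g/mol = 12.56 g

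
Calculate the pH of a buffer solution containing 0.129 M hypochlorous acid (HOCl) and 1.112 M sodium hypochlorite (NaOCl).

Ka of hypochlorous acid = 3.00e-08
pH = 8.46

pKa = -log(3.00e-08) = 7.52. pH = pKa + log([A⁻]/[HA]) = 7.52 + log(1.112/0.129)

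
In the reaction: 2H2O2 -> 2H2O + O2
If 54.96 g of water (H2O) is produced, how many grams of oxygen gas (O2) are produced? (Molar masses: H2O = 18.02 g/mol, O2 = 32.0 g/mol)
Moles of H2O = 54.96 g ÷ 18.02 g/mol = 3.04994 mol
Mole ratio: 1 mol O2 / 2 mol H2O
Moles of O2 = 3.04994 × (1/2) = 1.52497 mol
Mass of O2 = 1.52497 mol × 32.0 g/mol = 48.8 g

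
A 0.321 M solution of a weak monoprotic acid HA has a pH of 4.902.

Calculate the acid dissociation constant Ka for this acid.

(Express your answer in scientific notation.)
K_a = 4.89e-10

[H⁺] = 10^(−pH) = 10^(−4.902) = 1.253e-05 M. For HA ⇌ H⁺ + A⁻, Ka = x²/(C − x) = (1.253e-05)²/(0.321 − 1.253e-05) = 4.89e-10.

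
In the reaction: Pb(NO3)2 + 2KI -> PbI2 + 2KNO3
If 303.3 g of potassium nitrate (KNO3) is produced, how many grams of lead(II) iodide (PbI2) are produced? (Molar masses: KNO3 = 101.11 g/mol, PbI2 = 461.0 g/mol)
Moles of KNO3 = 303.3 g ÷ 101.11 g/mol = 2.9997 mol
Mole ratio: 1 mol PbI2 / 2 mol KNO3
Moles of PbI2 = 2.9997 × (1/2) = 1.49985 mol
Mass of PbI2 = 1.49985 mol × 461.0 g/mol = 691.4 g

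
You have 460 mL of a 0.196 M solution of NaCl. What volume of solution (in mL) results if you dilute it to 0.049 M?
Using M₁V₁ = M₂V₂:
0.196 × 460 = 0.049 × V₂
V₂ = (0.196 × 460) / 0.049 = 1840 mL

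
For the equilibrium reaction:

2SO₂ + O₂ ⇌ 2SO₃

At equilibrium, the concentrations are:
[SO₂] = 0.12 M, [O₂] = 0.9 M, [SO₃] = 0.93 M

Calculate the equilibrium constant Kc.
K_c = 66.7361

Kc = ([SO₃]^2) / ([SO₂]^2 × [O₂])
   = ((0.93)^2) / ((0.12)^2·(0.9))
   = 0.8649 / 0.01296 = 66.7361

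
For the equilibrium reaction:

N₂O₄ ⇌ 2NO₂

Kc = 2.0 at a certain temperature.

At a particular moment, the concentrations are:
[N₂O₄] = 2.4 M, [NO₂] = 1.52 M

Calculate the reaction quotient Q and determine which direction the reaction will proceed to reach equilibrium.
Q = 0.963, Q < K, reaction proceeds forward (toward products)

Q = ([NO₂]^2) / ([N₂O₄])
  = ((1.52)^2) / ((2.4)) = 2.3104/2.4 = 0.9627
Since Q = 0.9627 < Kc = 2.0, the reaction proceeds forward (toward products) to reach equilibrium.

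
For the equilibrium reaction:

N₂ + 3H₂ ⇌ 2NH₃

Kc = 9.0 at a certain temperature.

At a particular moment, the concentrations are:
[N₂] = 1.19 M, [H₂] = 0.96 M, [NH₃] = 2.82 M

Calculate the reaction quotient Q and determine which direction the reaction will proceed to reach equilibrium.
Q = 7.553, Q < K, reaction proceeds forward (toward products)

Q = ([NH₃]^2) / ([N₂] × [H₂]^3)
  = ((2.82)^2) / ((1.19)·(0.96)^3) = 7.9524/1.0528 = 7.553
Since Q = 7.553 < Kc = 9.0, the reaction proceeds forward (toward products) to reach equilibrium.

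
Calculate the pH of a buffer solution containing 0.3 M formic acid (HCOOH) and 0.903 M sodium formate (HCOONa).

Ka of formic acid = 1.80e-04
pH = 4.22

pKa = -log(1.80e-04) = 3.74. pH = pKa + log([A⁻]/[HA]) = 3.74 + log(0.903/0.3)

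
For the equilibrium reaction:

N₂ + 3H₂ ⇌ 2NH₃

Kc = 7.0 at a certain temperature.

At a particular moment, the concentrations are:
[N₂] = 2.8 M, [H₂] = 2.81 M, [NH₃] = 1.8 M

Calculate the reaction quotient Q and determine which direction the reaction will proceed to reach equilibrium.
Q = 0.052, Q < K, reaction proceeds forward (toward products)

Q = ([NH₃]^2) / ([N₂] × [H₂]^3)
  = ((1.8)^2) / ((2.8)·(2.81)^3) = 3.24/62.127 = 0.05215
Since Q = 0.05215 < Kc = 7.0, the reaction proceeds forward (toward products) to reach equilibrium.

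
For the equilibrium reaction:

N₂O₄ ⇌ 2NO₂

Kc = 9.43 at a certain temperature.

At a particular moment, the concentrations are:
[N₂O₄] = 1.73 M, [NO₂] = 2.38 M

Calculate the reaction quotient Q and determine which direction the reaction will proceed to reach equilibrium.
Q = 3.274, Q < K, reaction proceeds forward (toward products)

Q = ([NO₂]^2) / ([N₂O₄])
  = ((2.38)^2) / ((1.73)) = 5.6644/1.73 = 3.274
Since Q = 3.274 < Kc = 9.43, the reaction proceeds forward (toward products) to reach equilibrium.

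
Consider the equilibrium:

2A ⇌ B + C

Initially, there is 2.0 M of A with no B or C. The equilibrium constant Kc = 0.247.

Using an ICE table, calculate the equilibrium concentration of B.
[B] = 0.498 M

ICE: [A] = 2.0 − 2x, [B] = [C] = x.
Kc = x²/(2.0 − 2x)² = 0.247 ⇒ √Kc = x/(2.0 − 2x).
x = √0.247·2.0/(1 + 2√0.247) = 0.49699·2.0/1.994 = 0.49849.
[B] = x = 0.498 M.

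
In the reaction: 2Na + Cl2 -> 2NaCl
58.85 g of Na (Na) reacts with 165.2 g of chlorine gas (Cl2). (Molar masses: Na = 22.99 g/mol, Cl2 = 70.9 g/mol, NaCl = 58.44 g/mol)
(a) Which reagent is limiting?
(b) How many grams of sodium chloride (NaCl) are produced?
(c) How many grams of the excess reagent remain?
(a) Na, (b) 149.6 g, (c) 74.45 g

Moles of Na = 58.85 g ÷ 22.99 g/mol = 2.55981 mol
Moles of Cl2 = 165.2 g ÷ 70.9 g/mol = 2.33004 mol
Moles ÷ coefficient: Na: 2.55981/2 = 1.28, Cl2: 2.33004/1 = 2.33
(a) Na has the smaller value, so Na is the limiting reagent.
(b) Moles of NaCl = 2.55981 mol Na × (2/2) = 2.55981 mol; mass = 2.55981 mol × 58.44 g/mol = 149.6 g
(c) Cl2 consumed = 2.55981 × (1/2) = 1.2799 mol; remaining = 2.33004 − 1.2799 = 1.05014 mol; mass = 1.05014 mol × 70.9 g/mol = 74.45 g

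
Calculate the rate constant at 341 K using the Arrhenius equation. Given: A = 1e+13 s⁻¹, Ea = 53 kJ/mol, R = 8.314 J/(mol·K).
7.61e+04 s⁻¹

k = A·exp(-Ea/(R·T)) = 1e+13·exp(-53000/(8.314·341)) = 1e+13·exp(-18.6944) = 1e+13·7.6055e-09 = 7.61e+04 s⁻¹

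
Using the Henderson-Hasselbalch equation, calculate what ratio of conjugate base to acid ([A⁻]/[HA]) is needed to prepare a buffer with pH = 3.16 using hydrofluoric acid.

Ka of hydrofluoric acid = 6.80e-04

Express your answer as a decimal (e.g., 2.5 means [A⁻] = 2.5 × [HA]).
[A⁻]/[HA] = 0.983

pKa = −log(6.80e-04) = 3.1675. pH = pKa + log([A⁻]/[HA]). 3.16 = 3.1675 + log(ratio). log(ratio) = 3.16 − 3.1675 = -0.0075. ratio = 10^(-0.0075) = 0.983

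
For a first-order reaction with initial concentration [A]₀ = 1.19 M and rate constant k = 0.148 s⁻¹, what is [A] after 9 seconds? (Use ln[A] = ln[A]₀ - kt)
0.3141 M

ln[A] = ln[A]₀ - k·t = ln(1.19) - (0.148)·(9) = 0.1740 - 1.3320 = -1.1580
[A] = e^(-1.1580) = 0.3141 M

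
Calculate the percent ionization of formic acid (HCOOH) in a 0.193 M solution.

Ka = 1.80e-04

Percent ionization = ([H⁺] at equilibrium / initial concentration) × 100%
Percent ionization = 3.01%

Let x = [H⁺]. Ka = x²/(C - x) ⇒ x² + (1.80e-04)x - (1.80e-04)(0.193) = 0. x = 5.8048e-03. Percent = (5.8048e-03/0.193) × 100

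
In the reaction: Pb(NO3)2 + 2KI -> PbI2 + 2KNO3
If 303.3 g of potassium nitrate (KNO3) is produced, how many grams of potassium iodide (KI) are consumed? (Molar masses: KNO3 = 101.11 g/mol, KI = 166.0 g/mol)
Moles of KNO3 = 303.3 g ÷ 101.11 g/mol = 2.9997 mol
Mole ratio: 2 mol KI / 2 mol KNO3
Moles of KI = 2.9997 × (2/2) = 2.9997 mol
Mass of KI = 2.9997 mol × 166.0 g/mol = 498 g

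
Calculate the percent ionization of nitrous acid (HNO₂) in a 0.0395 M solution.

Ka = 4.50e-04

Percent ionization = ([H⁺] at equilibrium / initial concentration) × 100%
Percent ionization = 10.1%

Let x = [H⁺]. Ka = x²/(C - x) ⇒ x² + (4.50e-04)x - (4.50e-04)(0.0395) = 0. x = 3.9970e-03. Percent = (3.9970e-03/0.0395) × 100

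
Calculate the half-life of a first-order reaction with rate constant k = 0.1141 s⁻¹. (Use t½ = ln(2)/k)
6.07 s

t½ = ln(2)/k = 0.6931/0.1141 = 6.07 s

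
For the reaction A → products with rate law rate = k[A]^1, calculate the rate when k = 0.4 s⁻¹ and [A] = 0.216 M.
0.0864 M/s

rate = k·[A]^1 = 0.4·(0.216)^1 = 0.4·0.216 = 0.0864 M/s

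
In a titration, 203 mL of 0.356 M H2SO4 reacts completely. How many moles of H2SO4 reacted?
Moles = Molarity × Volume (L)
Moles = 0.356 M × 0.203 L = 0.07227 mol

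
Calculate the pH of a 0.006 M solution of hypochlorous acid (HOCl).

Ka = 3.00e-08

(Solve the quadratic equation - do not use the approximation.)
pH = 4.87

x² + Ka×x - Ka×C = 0. Using quadratic formula: [H⁺] = 1.3401e-05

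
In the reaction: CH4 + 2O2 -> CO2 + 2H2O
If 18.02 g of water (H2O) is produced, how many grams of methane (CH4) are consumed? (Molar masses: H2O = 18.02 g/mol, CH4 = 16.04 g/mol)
Moles of H2O = 18.02 g ÷ 18.02 g/mol = 1 mol
Mole ratio: 1 mol CH4 / 2 mol H2O
Moles of CH4 = 1 × (1/2) = 0.5 mol
Mass of CH4 = 0.5 mol × 16.04 g/mol = 8.02 g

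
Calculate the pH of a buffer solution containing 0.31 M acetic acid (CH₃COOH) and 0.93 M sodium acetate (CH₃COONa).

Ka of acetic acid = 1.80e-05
pH = 5.22

pKa = -log(1.80e-05) = 4.74. pH = pKa + log([A⁻]/[HA]) = 4.74 + log(0.93/0.31)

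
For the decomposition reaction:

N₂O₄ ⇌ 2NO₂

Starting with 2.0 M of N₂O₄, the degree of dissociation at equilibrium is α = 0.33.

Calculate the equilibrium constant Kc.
K_c = 1.3003

x = α·[A]₀ = 0.33 × 2.0 = 0.66 M dissociated.
At eq: [N₂O₄] = 2.0 − 0.66 = 1.34 M; [NO₂] = 2x = 1.32 M.
Kc = [NO₂]²/[N₂O₄] = (1.32)²/1.34 = 1.3.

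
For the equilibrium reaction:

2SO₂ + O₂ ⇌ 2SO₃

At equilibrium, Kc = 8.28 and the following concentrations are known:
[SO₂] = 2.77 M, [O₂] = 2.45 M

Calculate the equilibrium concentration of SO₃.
[SO₃] = 12.4761 M

Kc = ([SO₃]^2) / ([SO₂]^2 × [O₂]) = 8.28
[SO₃]^2 = Kc · (reactant terms)/(other product terms) = 8.28 · 18.799 / 1 = 155.65
[SO₃] = (155.65)^(1/2) = 12.4761 M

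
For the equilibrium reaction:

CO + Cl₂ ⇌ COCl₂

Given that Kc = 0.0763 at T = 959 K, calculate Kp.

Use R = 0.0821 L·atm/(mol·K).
K_p = 9.69e-04

Δn = (moles gaseous products) − (moles gaseous reactants) = -1
T = 959 K; RT = 0.0821 × 959 = 78.7339
Kp = Kc·(RT)^Δn = 0.0763 × (78.7339)^-1 = 0.0763 × 0.012701 = 9.69e-04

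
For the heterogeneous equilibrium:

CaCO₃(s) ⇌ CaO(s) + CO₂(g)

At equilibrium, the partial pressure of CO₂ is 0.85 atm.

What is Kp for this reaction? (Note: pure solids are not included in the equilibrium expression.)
K_p = 0.85

Solids (CaCO₃, CaO) have activity 1 and are excluded.
Kp = P(CO₂) = 0.85.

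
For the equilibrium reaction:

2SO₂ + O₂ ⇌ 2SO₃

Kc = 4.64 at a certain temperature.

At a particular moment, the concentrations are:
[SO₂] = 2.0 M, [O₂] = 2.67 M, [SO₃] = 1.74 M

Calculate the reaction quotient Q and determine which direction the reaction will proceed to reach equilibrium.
Q = 0.283, Q < K, reaction proceeds forward (toward products)

Q = ([SO₃]^2) / ([SO₂]^2 × [O₂])
  = ((1.74)^2) / ((2.0)^2·(2.67)) = 3.0276/10.68 = 0.2835
Since Q = 0.2835 < Kc = 4.64, the reaction proceeds forward (toward products) to reach equilibrium.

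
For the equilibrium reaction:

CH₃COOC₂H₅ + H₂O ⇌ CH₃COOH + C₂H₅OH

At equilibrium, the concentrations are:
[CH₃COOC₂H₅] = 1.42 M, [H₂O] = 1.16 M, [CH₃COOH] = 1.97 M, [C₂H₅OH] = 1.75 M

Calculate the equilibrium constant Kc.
K_c = 2.0929

Kc = ([CH₃COOH] × [C₂H₅OH]) / ([CH₃COOC₂H₅] × [H₂O])
   = ((1.97)·(1.75)) / ((1.42)·(1.16))
   = 3.4475 / 1.6472 = 2.0929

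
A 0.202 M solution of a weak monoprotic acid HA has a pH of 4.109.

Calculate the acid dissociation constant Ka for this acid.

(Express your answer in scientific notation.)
K_a = 3.00e-08

[H⁺] = 10^(−pH) = 10^(−4.109) = 7.780e-05 M. For HA ⇌ H⁺ + A⁻, Ka = x²/(C − x) = (7.780e-05)²/(0.202 − 7.780e-05) = 3.00e-08.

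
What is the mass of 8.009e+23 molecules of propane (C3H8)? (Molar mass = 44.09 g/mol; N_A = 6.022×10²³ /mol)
Moles = 8.009e+23 ÷ 6.022×10²³ = 1.32996 mol
Mass = 1.32996 mol × 44.09 g/mol = 58.64 g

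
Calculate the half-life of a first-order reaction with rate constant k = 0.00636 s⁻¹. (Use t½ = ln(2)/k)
108.99 s

t½ = ln(2)/k = 0.6931/0.00636 = 108.99 s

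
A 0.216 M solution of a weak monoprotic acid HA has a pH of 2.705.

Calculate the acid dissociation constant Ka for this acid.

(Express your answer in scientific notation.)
K_a = 1.82e-05

[H⁺] = 10^(−pH) = 10^(−2.705) = 1.972e-03 M. For HA ⇌ H⁺ + A⁻, Ka = x²/(C − x) = (1.972e-03)²/(0.216 − 1.972e-03) = 1.82e-05.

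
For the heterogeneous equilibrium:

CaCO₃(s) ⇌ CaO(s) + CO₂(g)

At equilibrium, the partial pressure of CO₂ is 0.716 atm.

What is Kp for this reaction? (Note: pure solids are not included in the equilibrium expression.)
K_p = 0.716

Solids (CaCO₃, CaO) have activity 1 and are excluded.
Kp = P(CO₂) = 0.716.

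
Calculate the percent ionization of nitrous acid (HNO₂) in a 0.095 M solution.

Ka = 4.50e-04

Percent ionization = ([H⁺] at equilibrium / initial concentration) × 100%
Percent ionization = 6.65%

Let x = [H⁺]. Ka = x²/(C - x) ⇒ x² + (4.50e-04)x - (4.50e-04)(0.095) = 0. x = 6.3172e-03. Percent = (6.3172e-03/0.095) × 100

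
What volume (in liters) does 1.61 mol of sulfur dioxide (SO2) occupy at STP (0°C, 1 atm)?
At STP, 1 mol of gas occupies 22.4 L
Volume = 1.61 mol × 22.4 L/mol = 36.06 L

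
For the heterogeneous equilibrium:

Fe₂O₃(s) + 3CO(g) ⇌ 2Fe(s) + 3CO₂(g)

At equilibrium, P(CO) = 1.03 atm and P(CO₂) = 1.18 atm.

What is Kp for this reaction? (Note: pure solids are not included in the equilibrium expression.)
K_p = 1.504

Solids (Fe₂O₃, Fe) are excluded.
Kp = P(CO₂)³/P(CO)³ = (1.18)³/(1.03)³ = 1.643/1.093 = 1.504.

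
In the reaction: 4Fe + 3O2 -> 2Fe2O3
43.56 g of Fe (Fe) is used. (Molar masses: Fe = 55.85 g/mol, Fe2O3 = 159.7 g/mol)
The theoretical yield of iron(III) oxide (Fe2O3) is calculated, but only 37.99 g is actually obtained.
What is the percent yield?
Moles of Fe = 43.56 g ÷ 55.85 g/mol = 0.779946 mol
Mole ratio: 2 mol Fe2O3 / 4 mol Fe
Moles of Fe2O3 = 0.779946 × (2/4) = 0.389973 mol
Theoretical yield = 0.389973 mol × 159.7 g/mol = 62.279 g
Actual yield = 37.99 g
Percent yield = (37.99 / 62.279) × 100% = 61.0%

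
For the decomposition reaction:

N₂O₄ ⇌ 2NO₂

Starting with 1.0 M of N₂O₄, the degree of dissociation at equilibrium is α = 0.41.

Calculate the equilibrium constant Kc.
K_c = 1.1397

x = α·[A]₀ = 0.41 × 1.0 = 0.41 M dissociated.
At eq: [N₂O₄] = 1.0 − 0.41 = 0.59 M; [NO₂] = 2x = 0.82 M.
Kc = [NO₂]²/[N₂O₄] = (0.82)²/0.59 = 1.14.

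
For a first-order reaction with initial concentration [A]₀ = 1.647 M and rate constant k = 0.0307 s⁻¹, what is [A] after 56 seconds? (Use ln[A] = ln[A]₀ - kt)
0.2952 M

ln[A] = ln[A]₀ - k·t = ln(1.647) - (0.0307)·(56) = 0.4990 - 1.7192 = -1.2202
[A] = e^(-1.2202) = 0.2952 M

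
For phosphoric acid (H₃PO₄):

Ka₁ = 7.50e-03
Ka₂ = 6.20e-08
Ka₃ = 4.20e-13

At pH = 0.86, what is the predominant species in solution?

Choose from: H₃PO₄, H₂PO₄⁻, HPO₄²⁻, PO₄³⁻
H₃PO₄

pKa1 = 2.12, pKa2 = 7.21, pKa3 = 12.38. Each pKa is the crossover between adjacent species; pH = 0.86 lies in the region where H₃PO₄ predominates.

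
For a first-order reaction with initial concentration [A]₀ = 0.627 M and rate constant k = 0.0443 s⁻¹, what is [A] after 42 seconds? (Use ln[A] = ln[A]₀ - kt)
0.0975 M

ln[A] = ln[A]₀ - k·t = ln(0.627) - (0.0443)·(42) = -0.4668 - 1.8606 = -2.3274
[A] = e^(-2.3274) = 0.0975 M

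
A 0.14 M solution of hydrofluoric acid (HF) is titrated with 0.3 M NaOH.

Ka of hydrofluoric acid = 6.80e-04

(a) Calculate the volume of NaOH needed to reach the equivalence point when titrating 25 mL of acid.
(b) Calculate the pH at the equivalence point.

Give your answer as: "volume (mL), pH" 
V = 11.7 mL, pH = 8.07

(a) At equivalence: moles acid = moles base.
moles acid = 0.14 × 0.025 = 0.0035 mol; V_NaOH = 0.0035/0.3 = 0.01167 L = 11.7 mL.
(b) At equivalence, all acid → conjugate base A⁻ at [A⁻] = 0.0035/0.03667 = 0.09545 M.
Kb = Kw/Ka = 1.0e-14/6.80e-04 = 1.471e-11; [OH⁻] = √(Kb·[A⁻]) = 1.185e-06; pOH = 5.93; pH = 14 − pOH = 8.07.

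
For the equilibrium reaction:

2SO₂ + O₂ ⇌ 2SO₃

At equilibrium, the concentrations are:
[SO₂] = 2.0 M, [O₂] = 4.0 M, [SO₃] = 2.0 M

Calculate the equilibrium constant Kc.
K_c = 0.2500

Kc = ([SO₃]^2) / ([SO₂]^2 × [O₂])
   = ((2.0)^2) / ((2.0)^2·(4.0))
   = 4 / 16 = 0.2500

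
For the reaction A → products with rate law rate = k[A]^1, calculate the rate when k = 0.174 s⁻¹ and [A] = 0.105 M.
0.01827 M/s

rate = k·[A]^1 = 0.174·(0.105)^1 = 0.174·0.105 = 0.01827 M/s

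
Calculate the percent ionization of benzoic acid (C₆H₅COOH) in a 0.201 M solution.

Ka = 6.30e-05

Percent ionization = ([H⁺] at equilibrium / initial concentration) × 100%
Percent ionization = 1.75%

Let x = [H⁺]. Ka = x²/(C - x) ⇒ x² + (6.30e-05)x - (6.30e-05)(0.201) = 0. x = 3.5272e-03. Percent = (3.5272e-03/0.201) × 100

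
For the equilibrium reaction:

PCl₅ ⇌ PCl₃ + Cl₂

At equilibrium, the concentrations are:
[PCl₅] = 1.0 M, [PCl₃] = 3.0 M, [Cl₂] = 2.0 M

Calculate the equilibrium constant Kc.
K_c = 6.0000

Kc = ([PCl₃] × [Cl₂]) / ([PCl₅])
   = ((3.0)·(2.0)) / ((1.0))
   = 6 / 1 = 6.0000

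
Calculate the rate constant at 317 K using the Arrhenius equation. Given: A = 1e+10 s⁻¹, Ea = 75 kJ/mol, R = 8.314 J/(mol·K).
4.38e-03 s⁻¹

k = A·exp(-Ea/(R·T)) = 1e+10·exp(-75000/(8.314·317)) = 1e+10·exp(-28.4572) = 1e+10·4.3772e-13 = 4.38e-03 s⁻¹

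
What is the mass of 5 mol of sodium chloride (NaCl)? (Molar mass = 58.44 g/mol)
Mass = 5 mol × 58.44 g/mol = 292.2 g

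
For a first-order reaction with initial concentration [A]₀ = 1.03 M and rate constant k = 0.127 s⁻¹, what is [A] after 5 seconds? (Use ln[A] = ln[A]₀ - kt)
0.5458 M

ln[A] = ln[A]₀ - k·t = ln(1.03) - (0.127)·(5) = 0.0296 - 0.6350 = -0.6054
[A] = e^(-0.6054) = 0.5458 M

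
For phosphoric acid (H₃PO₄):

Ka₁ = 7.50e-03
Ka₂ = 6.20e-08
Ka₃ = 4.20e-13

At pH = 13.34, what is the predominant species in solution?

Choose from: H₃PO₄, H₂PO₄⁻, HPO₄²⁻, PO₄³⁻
PO₄³⁻

pKa1 = 2.12, pKa2 = 7.21, pKa3 = 12.38. Each pKa is the crossover between adjacent species; pH = 13.34 lies in the region where PO₄³⁻ predominates.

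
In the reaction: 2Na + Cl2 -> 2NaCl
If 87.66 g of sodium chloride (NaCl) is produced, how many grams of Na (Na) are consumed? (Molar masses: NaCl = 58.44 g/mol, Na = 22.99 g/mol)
Moles of NaCl = 87.66 g ÷ 58.44 g/mol = 1.5 mol
Mole ratio: 2 mol Na / 2 mol NaCl
Moles of Na = 1.5 × (2/2) = 1.5 mol
Mass of Na = 1.5 mol × 22.99 g/mol = 34.48 g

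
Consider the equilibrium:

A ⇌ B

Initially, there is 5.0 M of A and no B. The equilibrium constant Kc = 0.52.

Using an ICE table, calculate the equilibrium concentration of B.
[B] = 1.711 M

ICE: [A] = 5.0 − x, [B] = x.
Kc = x/(5.0 − x) = 0.52 ⇒ x = 0.52·5.0/(1 + 0.52) = 2.6/1.52 = 1.711.
[B] = x = 1.711 M.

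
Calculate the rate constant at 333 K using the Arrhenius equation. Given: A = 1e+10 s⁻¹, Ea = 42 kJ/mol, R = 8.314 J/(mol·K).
2.58e+03 s⁻¹

k = A·exp(-Ea/(R·T)) = 1e+10·exp(-42000/(8.314·333)) = 1e+10·exp(-15.1703) = 1e+10·2.5799e-07 = 2.58e+03 s⁻¹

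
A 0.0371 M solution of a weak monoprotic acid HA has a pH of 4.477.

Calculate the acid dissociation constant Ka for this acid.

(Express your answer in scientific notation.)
K_a = 3.00e-08

[H⁺] = 10^(−pH) = 10^(−4.477) = 3.334e-05 M. For HA ⇌ H⁺ + A⁻, Ka = x²/(C − x) = (3.334e-05)²/(0.0371 − 3.334e-05) = 3.00e-08.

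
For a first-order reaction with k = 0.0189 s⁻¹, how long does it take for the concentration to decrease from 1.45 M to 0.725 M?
36.67 s

From ln[A] = ln[A]₀ - k·t: t = ln([A]₀/[A])/k = ln(1.45/0.725)/0.0189 = ln(2.0000)/0.0189 = 0.6931/0.0189 = 36.67 s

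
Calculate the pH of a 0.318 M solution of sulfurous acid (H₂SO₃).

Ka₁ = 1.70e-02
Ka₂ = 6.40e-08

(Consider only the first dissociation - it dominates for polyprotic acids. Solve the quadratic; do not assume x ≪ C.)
pH = 1.18

x² + Ka₁·x − Ka₁·C = 0 with Ka₁ = 1.70e-02, C = 0.318.
x = (−Ka₁ + √(Ka₁² + 4·Ka₁·C))/2 = 6.5515e-02 M, so pH = 1.18.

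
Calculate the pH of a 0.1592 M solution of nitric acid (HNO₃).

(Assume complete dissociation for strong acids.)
pH = 0.80

[H⁺] = 0.1592 M for strong acid. pH = -log[H⁺] = -log(0.1592)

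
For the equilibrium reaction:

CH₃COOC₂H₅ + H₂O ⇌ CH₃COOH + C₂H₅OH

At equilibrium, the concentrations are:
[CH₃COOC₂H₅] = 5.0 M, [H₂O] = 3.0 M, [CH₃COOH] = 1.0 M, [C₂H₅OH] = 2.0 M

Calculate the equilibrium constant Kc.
K_c = 0.1333

Kc = ([CH₃COOH] × [C₂H₅OH]) / ([CH₃COOC₂H₅] × [H₂O])
   = ((1.0)·(2.0)) / ((5.0)·(3.0))
   = 2 / 15 = 0.1333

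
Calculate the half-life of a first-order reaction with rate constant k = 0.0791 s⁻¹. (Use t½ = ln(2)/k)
8.76 s

t½ = ln(2)/k = 0.6931/0.0791 = 8.76 s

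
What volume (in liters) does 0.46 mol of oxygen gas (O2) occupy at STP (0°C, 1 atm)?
At STP, 1 mol of gas occupies 22.4 L
Volume = 0.46 mol × 22.4 L/mol = 10.30 L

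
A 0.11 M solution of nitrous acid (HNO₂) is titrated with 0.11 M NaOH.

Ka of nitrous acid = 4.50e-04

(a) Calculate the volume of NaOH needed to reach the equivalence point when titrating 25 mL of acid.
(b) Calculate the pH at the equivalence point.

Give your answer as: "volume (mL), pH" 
V = 25.0 mL, pH = 8.04

(a) At equivalence: moles acid = moles base.
moles acid = 0.11 × 0.025 = 0.00275 mol; V_NaOH = 0.00275/0.11 = 0.025 L = 25.0 mL.
(b) At equivalence, all acid → conjugate base A⁻ at [A⁻] = 0.00275/0.05 = 0.055 M.
Kb = Kw/Ka = 1.0e-14/4.50e-04 = 2.222e-11; [OH⁻] = √(Kb·[A⁻]) = 1.106e-06; pOH = 5.96; pH = 14 − pOH = 8.04.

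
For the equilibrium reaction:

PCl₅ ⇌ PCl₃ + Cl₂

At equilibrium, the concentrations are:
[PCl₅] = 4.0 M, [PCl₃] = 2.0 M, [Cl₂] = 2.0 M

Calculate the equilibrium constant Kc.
K_c = 1.0000

Kc = ([PCl₃] × [Cl₂]) / ([PCl₅])
   = ((2.0)·(2.0)) / ((4.0))
   = 4 / 4 = 1.0000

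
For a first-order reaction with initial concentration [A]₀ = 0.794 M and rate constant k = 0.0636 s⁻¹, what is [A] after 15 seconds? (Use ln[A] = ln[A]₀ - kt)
0.3058 M

ln[A] = ln[A]₀ - k·t = ln(0.794) - (0.0636)·(15) = -0.2307 - 0.9540 = -1.1847
[A] = e^(-1.1847) = 0.3058 M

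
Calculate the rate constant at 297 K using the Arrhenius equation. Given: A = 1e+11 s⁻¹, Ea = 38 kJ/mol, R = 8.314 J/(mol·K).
2.07e+04 s⁻¹

k = A·exp(-Ea/(R·T)) = 1e+11·exp(-38000/(8.314·297)) = 1e+11·exp(-15.3892) = 1e+11·2.0727e-07 = 2.07e+04 s⁻¹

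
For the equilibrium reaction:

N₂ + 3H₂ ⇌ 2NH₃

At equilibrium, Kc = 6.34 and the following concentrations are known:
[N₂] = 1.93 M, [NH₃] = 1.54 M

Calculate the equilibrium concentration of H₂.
[H₂] = 0.5787 M

Kc = ([NH₃]^2) / ([N₂] × [H₂]^3) = 6.34
[H₂]^3 = (product terms)/(Kc · other reactant terms) = 2.3716 / (6.34 · 1.93) = 0.19382
[H₂] = (0.19382)^(1/3) = 0.5787 M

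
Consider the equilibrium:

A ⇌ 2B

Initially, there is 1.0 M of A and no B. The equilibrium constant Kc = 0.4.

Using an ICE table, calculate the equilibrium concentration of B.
[B] = 0.540 M

ICE: [A] = 1.0 − x, [B] = 2x.
Kc = (2x)²/(1.0 − x) = 0.4 ⇒ 4x² + 0.4x − 0.4 = 0.
x = (−0.4 + √(0.4² + 4·4·0.4))/(2·4) = (−0.4 + √6.56)/8 = 0.27016.
[B] = 2x = 0.540 M.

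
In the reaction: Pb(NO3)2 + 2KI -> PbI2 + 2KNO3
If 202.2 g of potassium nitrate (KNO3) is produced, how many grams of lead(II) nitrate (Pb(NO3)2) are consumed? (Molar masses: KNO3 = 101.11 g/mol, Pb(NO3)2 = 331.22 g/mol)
Moles of KNO3 = 202.2 g ÷ 101.11 g/mol = 1.9998 mol
Mole ratio: 1 mol Pb(NO3)2 / 2 mol KNO3
Moles of Pb(NO3)2 = 1.9998 × (1/2) = 0.999901 mol
Mass of Pb(NO3)2 = 0.999901 mol × 331.22 g/mol = 331.2 g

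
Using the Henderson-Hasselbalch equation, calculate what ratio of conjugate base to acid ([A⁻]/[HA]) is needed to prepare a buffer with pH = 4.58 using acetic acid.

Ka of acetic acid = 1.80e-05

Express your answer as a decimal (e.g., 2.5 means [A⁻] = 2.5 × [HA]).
[A⁻]/[HA] = 0.684

pKa = −log(1.80e-05) = 4.7447. pH = pKa + log([A⁻]/[HA]). 4.58 = 4.7447 + log(ratio). log(ratio) = 4.58 − 4.7447 = -0.1647. ratio = 10^(-0.1647) = 0.684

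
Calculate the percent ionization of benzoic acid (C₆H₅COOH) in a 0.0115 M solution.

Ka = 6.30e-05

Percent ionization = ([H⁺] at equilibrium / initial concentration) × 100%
Percent ionization = 7.13%

Let x = [H⁺]. Ka = x²/(C - x) ⇒ x² + (6.30e-05)x - (6.30e-05)(0.0115) = 0. x = 8.2026e-04. Percent = (8.2026e-04/0.0115) × 100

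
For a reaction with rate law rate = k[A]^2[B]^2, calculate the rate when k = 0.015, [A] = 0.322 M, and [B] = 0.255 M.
0.0001011 M/s

rate = k·[A]^2·[B]^2 = 0.015·(0.322)^2·(0.255)^2 = 0.015·0.103684·0.065025 = 0.0001011 M/s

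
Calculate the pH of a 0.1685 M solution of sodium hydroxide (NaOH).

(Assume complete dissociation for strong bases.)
pH = 13.23

[OH⁻] = 0.1685 M for strong base. pOH = -log[OH⁻] = 0.77, pH = 14 - pOH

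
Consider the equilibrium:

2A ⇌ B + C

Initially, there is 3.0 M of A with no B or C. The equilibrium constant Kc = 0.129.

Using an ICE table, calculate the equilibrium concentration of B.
[B] = 0.627 M

ICE: [A] = 3.0 − 2x, [B] = [C] = x.
Kc = x²/(3.0 − 2x)² = 0.129 ⇒ √Kc = x/(3.0 − 2x).
x = √0.129·3.0/(1 + 2√0.129) = 0.35917·3.0/1.7183 = 0.62706.
[B] = x = 0.627 M.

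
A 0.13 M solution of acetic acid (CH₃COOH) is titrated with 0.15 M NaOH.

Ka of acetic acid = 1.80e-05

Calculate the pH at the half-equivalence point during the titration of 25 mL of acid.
pH = pKa = 4.74

At the half-equivalence point, [HA] = [A⁻], so by Henderson–Hasselbalch pH = pKa + log(1) = pKa.
pKa = −log(1.80e-05) = 4.74.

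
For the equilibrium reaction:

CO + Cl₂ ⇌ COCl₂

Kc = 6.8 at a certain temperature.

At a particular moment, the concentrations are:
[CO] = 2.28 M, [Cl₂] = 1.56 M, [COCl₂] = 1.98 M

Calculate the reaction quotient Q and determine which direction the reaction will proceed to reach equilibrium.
Q = 0.557, Q < K, reaction proceeds forward (toward products)

Q = ([COCl₂]) / ([CO] × [Cl₂])
  = ((1.98)) / ((2.28)·(1.56)) = 1.98/3.5568 = 0.5567
Since Q = 0.5567 < Kc = 6.8, the reaction proceeds forward (toward products) to reach equilibrium.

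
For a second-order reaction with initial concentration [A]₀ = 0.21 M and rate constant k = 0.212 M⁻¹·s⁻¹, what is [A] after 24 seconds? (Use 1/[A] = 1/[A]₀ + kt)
0.1015 M

1/[A] = 1/[A]₀ + k·t = 1/0.21 + (0.212)·(24) = 4.7619 + 5.0880 = 9.8499
[A] = 1/9.8499 = 0.1015 M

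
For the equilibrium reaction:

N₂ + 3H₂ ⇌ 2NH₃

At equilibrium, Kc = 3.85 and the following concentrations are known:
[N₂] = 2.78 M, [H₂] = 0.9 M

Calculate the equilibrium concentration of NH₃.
[NH₃] = 2.7933 M

Kc = ([NH₃]^2) / ([N₂] × [H₂]^3) = 3.85
[NH₃]^2 = Kc · (reactant terms)/(other product terms) = 3.85 · 2.0266 / 1 = 7.8025
[NH₃] = (7.8025)^(1/2) = 2.7933 M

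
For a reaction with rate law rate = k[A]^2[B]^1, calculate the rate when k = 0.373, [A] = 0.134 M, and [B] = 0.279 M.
0.001869 M/s

rate = k·[A]^2·[B]^1 = 0.373·(0.134)^2·(0.279)^1 = 0.373·0.017956·0.279 = 0.001869 M/s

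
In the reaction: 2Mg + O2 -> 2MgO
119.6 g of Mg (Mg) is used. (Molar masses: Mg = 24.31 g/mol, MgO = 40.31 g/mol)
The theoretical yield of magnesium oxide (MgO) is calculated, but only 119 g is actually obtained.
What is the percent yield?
Moles of Mg = 119.6 g ÷ 24.31 g/mol = 4.91979 mol
Mole ratio: 2 mol MgO / 2 mol Mg
Moles of MgO = 4.91979 × (2/2) = 4.91979 mol
Theoretical yield = 4.91979 mol × 40.31 g/mol = 198.32 g
Actual yield = 119 g
Percent yield = (119 / 198.32) × 100% = 60.0%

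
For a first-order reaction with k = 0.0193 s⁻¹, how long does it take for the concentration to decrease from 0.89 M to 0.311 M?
54.48 s

From ln[A] = ln[A]₀ - k·t: t = ln([A]₀/[A])/k = ln(0.89/0.311)/0.0193 = ln(2.8617)/0.0193 = 1.0514/0.0193 = 54.48 s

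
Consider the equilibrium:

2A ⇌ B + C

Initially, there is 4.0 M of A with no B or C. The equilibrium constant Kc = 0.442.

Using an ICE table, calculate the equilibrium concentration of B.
[B] = 1.142 M

ICE: [A] = 4.0 − 2x, [B] = [C] = x.
Kc = x²/(4.0 − 2x)² = 0.442 ⇒ √Kc = x/(4.0 − 2x).
x = √0.442·4.0/(1 + 2√0.442) = 0.66483·4.0/2.3297 = 1.1415.
[B] = x = 1.142 M.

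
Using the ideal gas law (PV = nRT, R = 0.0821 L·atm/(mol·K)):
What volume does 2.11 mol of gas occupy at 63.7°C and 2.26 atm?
T = 63.7°C + 273.15 = 336.85 K
V = nRT/P = (2.11 × 0.0821 × 336.85) / 2.26
V = 25.82 L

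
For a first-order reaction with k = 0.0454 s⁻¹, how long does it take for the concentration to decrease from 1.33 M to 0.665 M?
15.27 s

From ln[A] = ln[A]₀ - k·t: t = ln([A]₀/[A])/k = ln(1.33/0.665)/0.0454 = ln(2.0000)/0.0454 = 0.6931/0.0454 = 15.27 s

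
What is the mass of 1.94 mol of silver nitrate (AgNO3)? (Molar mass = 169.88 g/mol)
Mass = 1.94 mol × 169.88 g/mol = 329.6 g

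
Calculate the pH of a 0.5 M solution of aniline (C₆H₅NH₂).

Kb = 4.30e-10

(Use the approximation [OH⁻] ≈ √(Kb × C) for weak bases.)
pH = 9.17

[OH⁻] = √(Kb × C) = √(4.30e-10 × 0.5) = 1.4663e-05. pOH = 4.83, pH = 14 - pOH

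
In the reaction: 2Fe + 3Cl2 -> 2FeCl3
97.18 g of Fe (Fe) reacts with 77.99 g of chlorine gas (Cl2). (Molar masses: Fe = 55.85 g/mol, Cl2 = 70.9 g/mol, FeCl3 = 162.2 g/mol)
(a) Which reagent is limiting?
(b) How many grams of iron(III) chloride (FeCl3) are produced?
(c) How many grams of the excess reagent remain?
(a) Cl2, (b) 118.9 g, (c) 56.22 g

Moles of Fe = 97.18 g ÷ 55.85 g/mol = 1.74002 mol
Moles of Cl2 = 77.99 g ÷ 70.9 g/mol = 1.1 mol
Moles ÷ coefficient: Fe: 1.74002/2 = 0.87, Cl2: 1.1/3 = 0.3667
(a) Cl2 has the smaller value, so Cl2 is the limiting reagent.
(b) Moles of FeCl3 = 1.1 mol Cl2 × (2/3) = 0.733333 mol; mass = 0.733333 mol × 162.2 g/mol = 118.9 g
(c) Fe consumed = 1.1 × (2/3) = 0.733333 mol; remaining = 1.74002 − 0.733333 = 1.00668 mol; mass = 1.00668 mol × 55.85 g/mol = 56.22 g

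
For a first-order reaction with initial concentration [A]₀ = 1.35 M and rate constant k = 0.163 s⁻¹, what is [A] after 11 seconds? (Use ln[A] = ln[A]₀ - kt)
0.2247 M

ln[A] = ln[A]₀ - k·t = ln(1.35) - (0.163)·(11) = 0.3001 - 1.7930 = -1.4929
[A] = e^(-1.4929) = 0.2247 M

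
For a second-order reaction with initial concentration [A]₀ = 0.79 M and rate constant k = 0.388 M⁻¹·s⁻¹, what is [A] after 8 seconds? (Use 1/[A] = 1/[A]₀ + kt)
0.2288 M

1/[A] = 1/[A]₀ + k·t = 1/0.79 + (0.388)·(8) = 1.2658 + 3.1040 = 4.3698
[A] = 1/4.3698 = 0.2288 M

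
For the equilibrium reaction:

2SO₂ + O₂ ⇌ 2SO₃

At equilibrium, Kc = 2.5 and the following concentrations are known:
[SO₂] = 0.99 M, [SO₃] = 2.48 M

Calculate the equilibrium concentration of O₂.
[O₂] = 2.5101 M

Kc = ([SO₃]^2) / ([SO₂]^2 × [O₂]) = 2.5
[O₂]^1 = (product terms)/(Kc · other reactant terms) = 6.1504 / (2.5 · 0.9801) = 2.5101
[O₂] = 2.5101 M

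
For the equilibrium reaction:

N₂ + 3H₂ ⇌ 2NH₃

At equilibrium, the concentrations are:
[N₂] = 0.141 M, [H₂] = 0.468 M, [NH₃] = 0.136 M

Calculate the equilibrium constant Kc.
K_c = 1.2797

Kc = ([NH₃]^2) / ([N₂] × [H₂]^3)
   = ((0.136)^2) / ((0.141)·(0.468)^3)
   = 0.018496 / 0.014453 = 1.2797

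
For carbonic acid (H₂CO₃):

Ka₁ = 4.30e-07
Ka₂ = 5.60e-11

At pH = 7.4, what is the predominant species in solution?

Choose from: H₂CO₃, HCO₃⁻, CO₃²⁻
HCO₃⁻

pKa1 = 6.37, pKa2 = 10.25. Each pKa is the crossover between adjacent species; pH = 7.4 lies in the region where HCO₃⁻ predominates.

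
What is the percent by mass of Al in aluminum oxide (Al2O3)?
Mass of Al in formula = 26.98 × 2 = 53.96 g/mol
Molar mass = 101.96 g/mol
% Al = (53.96/101.96) × 100% = 52.92%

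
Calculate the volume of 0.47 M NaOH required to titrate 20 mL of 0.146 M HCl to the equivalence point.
V_{base} = 6.2 mL

At equivalence: moles acid = moles base.
moles HCl = 0.146 M × 0.02 L = 0.00292 mol
V_NaOH = 0.00292 mol ÷ 0.47 M = 0.006213 L = 6.2 mL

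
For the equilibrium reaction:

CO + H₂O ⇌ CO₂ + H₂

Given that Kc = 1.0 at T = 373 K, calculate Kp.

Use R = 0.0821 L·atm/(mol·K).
K_p = 1.0000

Δn = (moles gaseous products) − (moles gaseous reactants) = 0
T = 373 K; RT = 0.0821 × 373 = 30.6233
Kp = Kc·(RT)^Δn = 1.0 × (30.6233)^0 = 1.0 × 1 = 1.0000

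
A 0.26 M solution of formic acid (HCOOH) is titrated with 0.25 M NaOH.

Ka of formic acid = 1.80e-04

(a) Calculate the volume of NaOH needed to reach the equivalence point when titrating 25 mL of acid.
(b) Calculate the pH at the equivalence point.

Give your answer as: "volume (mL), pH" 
V = 26.0 mL, pH = 8.43

(a) At equivalence: moles acid = moles base.
moles acid = 0.26 × 0.025 = 0.0065 mol; V_NaOH = 0.0065/0.25 = 0.026 L = 26.0 mL.
(b) At equivalence, all acid → conjugate base A⁻ at [A⁻] = 0.0065/0.051 = 0.1275 M.
Kb = Kw/Ka = 1.0e-14/1.80e-04 = 5.556e-11; [OH⁻] = √(Kb·[A⁻]) = 2.661e-06; pOH = 5.57; pH = 14 − pOH = 8.43.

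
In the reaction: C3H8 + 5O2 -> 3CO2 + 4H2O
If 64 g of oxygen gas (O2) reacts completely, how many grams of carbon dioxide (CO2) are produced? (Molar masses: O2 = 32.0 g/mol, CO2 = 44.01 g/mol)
Moles of O2 = 64 g ÷ 32.0 g/mol = 2 mol
Mole ratio: 3 mol CO2 / 5 mol O2
Moles of CO2 = 2 × (3/5) = 1.2 mol
Mass of CO2 = 1.2 mol × 44.01 g/mol = 52.81 g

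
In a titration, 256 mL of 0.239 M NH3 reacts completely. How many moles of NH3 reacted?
Moles = Molarity × Volume (L)
Moles = 0.239 M × 0.256 L = 0.06118 mol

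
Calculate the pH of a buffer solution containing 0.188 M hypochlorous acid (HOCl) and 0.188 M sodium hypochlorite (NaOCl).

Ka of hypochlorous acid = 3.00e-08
pH = 7.52

pKa = -log(3.00e-08) = 7.52. pH = pKa + log([A⁻]/[HA]) = 7.52 + log(0.188/0.188)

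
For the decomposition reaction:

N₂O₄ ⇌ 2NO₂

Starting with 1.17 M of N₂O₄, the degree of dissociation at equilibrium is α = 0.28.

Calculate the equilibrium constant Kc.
K_c = 0.5096

x = α·[A]₀ = 0.28 × 1.17 = 0.3276 M dissociated.
At eq: [N₂O₄] = 1.17 − 0.3276 = 0.8424 M; [NO₂] = 2x = 0.6552 M.
Kc = [NO₂]²/[N₂O₄] = (0.6552)²/0.8424 = 0.5096.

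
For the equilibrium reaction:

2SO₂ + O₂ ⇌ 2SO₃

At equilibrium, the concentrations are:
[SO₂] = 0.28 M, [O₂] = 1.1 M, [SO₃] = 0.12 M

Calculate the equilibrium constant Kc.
K_c = 0.1670

Kc = ([SO₃]^2) / ([SO₂]^2 × [O₂])
   = ((0.12)^2) / ((0.28)^2·(1.1))
   = 0.0144 / 0.08624 = 0.1670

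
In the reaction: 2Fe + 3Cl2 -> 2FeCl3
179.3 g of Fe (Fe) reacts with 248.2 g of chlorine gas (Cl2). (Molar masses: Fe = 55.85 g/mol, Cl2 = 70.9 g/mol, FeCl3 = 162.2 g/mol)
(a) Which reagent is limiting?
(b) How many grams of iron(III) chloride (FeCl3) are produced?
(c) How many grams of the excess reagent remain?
(a) Cl2, (b) 378.5 g, (c) 48.96 g

Moles of Fe = 179.3 g ÷ 55.85 g/mol = 3.21038 mol
Moles of Cl2 = 248.2 g ÷ 70.9 g/mol = 3.50071 mol
Moles ÷ coefficient: Fe: 3.21038/2 = 1.605, Cl2: 3.50071/3 = 1.167
(a) Cl2 has the smaller value, so Cl2 is the limiting reagent.
(b) Moles of FeCl3 = 3.50071 mol Cl2 × (2/3) = 2.3338 mol; mass = 2.3338 mol × 162.2 g/mol = 378.5 g
(c) Fe consumed = 3.50071 × (2/3) = 2.3338 mol; remaining = 3.21038 − 2.3338 = 0.876581 mol; mass = 0.876581 mol × 55.85 g/mol = 48.96 g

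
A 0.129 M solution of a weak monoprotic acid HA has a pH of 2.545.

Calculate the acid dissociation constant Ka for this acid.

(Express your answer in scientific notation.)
K_a = 6.44e-05

[H⁺] = 10^(−pH) = 10^(−2.545) = 2.851e-03 M. For HA ⇌ H⁺ + A⁻, Ka = x²/(C − x) = (2.851e-03)²/(0.129 − 2.851e-03) = 6.44e-05.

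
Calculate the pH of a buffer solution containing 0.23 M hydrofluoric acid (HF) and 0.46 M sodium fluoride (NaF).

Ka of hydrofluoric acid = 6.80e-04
pH = 3.47

pKa = -log(6.80e-04) = 3.17. pH = pKa + log([A⁻]/[HA]) = 3.17 + log(0.46/0.23)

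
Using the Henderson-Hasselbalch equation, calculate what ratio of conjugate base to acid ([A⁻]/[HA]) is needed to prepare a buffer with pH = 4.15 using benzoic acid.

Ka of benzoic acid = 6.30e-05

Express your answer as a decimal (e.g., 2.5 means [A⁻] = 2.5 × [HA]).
[A⁻]/[HA] = 0.890

pKa = −log(6.30e-05) = 4.2007. pH = pKa + log([A⁻]/[HA]). 4.15 = 4.2007 + log(ratio). log(ratio) = 4.15 − 4.2007 = -0.0507. ratio = 10^(-0.0507) = 0.890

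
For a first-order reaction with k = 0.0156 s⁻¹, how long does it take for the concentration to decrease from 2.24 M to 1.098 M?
45.70 s

From ln[A] = ln[A]₀ - k·t: t = ln([A]₀/[A])/k = ln(2.24/1.098)/0.0156 = ln(2.0401)/0.0156 = 0.7130/0.0156 = 45.70 s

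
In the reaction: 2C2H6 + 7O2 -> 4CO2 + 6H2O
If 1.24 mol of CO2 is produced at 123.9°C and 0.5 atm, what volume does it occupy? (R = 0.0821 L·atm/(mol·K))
T = 123.9°C + 273.15 = 397.05 K
V = nRT/P = (1.24 × 0.0821 × 397.05) / 0.5
V = 80.84 L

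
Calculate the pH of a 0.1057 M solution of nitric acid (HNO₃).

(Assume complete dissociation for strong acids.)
pH = 0.98

[H⁺] = 0.1057 M for strong acid. pH = -log[H⁺] = -log(0.1057)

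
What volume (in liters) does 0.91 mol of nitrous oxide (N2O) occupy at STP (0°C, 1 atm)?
At STP, 1 mol of gas occupies 22.4 L
Volume = 0.91 mol × 22.4 L/mol = 20.38 L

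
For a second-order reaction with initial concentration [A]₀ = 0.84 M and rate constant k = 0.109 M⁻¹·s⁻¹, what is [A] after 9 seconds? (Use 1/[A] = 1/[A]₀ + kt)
0.4605 M

1/[A] = 1/[A]₀ + k·t = 1/0.84 + (0.109)·(9) = 1.1905 + 0.9810 = 2.1715
[A] = 1/2.1715 = 0.4605 M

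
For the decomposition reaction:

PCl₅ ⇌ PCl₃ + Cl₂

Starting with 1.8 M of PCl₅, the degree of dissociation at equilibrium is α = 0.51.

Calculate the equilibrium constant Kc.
K_c = 0.9555

x = α·[A]₀ = 0.51 × 1.8 = 0.918 M dissociated.
At eq: [PCl₅] = 1.8 − 0.918 = 0.882 M; [PCl₃] = [Cl₂] = x = 0.918 M.
Kc = [PCl₃][Cl₂]/[PCl₅] = (0.918)²/0.882 = 0.9555.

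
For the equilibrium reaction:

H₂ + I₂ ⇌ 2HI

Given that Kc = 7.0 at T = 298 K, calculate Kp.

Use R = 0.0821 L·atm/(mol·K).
K_p = 7.0000

Δn = (moles gaseous products) − (moles gaseous reactants) = 0
T = 298 K; RT = 0.0821 × 298 = 24.4658
Kp = Kc·(RT)^Δn = 7.0 × (24.4658)^0 = 7.0 × 1 = 7.0000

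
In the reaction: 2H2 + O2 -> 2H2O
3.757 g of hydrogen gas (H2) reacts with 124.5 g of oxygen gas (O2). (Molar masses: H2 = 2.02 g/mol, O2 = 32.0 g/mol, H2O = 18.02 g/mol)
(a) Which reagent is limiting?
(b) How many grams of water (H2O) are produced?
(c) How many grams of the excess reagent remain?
(a) H2, (b) 33.52 g, (c) 94.74 g

Moles of H2 = 3.757 g ÷ 2.02 g/mol = 1.8599 mol
Moles of O2 = 124.5 g ÷ 32.0 g/mol = 3.89062 mol
Moles ÷ coefficient: H2: 1.8599/2 = 0.93, O2: 3.89062/1 = 3.891
(a) H2 has the smaller value, so H2 is the limiting reagent.
(b) Moles of H2O = 1.8599 mol H2 × (2/2) = 1.8599 mol; mass = 1.8599 mol × 18.02 g/mol = 33.52 g
(c) O2 consumed = 1.8599 × (1/2) = 0.92995 mol; remaining = 3.89062 − 0.92995 = 2.96067 mol; mass = 2.96067 mol × 32.0 g/mol = 94.74 g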